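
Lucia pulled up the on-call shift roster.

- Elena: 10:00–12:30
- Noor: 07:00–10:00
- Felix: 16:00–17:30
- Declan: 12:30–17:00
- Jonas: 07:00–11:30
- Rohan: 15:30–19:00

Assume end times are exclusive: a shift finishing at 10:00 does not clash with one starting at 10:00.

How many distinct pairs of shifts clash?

Two intervals overlap when each starts before the other ends.
Sorted by start: Noor, Jonas, Elena, Declan, Rohan, Felix.
Jonas starts before Noor ends → Noor and Jonas overlap.
Elena starts exactly when Noor ends (back-to-back, no overlap), so Noor has no further overlaps.
Elena starts before Jonas ends → Jonas and Elena overlap.
Declan starts after Jonas ends, so Jonas has no further overlaps.
Declan starts exactly when Elena ends (back-to-back, no overlap), so Elena has no further overlaps.
Rohan starts before Declan ends → Declan and Rohan overlap.
Felix starts before Declan ends → Declan and Felix overlap.
Felix starts before Rohan ends → Rohan and Felix overlap.
Overlapping pairs: Declan & Felix, Declan & Rohan, Elena & Jonas, Felix & Rohan, Jonas & Noor — 5 in total.

5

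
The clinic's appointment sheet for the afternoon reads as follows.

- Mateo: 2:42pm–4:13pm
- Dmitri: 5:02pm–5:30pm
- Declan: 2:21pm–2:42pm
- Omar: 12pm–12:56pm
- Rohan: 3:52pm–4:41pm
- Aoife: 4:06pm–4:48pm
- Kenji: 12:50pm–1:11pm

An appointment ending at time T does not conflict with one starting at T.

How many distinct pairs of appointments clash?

4

Two intervals overlap when each starts before the other ends.
Sorted by start: Omar, Kenji, Declan, Mateo, Rohan, Aoife, Dmitri.
Kenji starts before Omar ends → Omar and Kenji overlap.
Declan starts after Omar ends, so nothing later overlaps Omar either.
Declan starts after Kenji ends, so nothing later overlaps Kenji either.
Mateo starts exactly when Declan ends (back-to-back, no overlap), so nothing later overlaps Declan either.
Rohan starts before Mateo ends → Mateo and Rohan overlap.
Aoife starts before Mateo ends → Mateo and Aoife overlap.
Dmitri starts after Mateo ends.
Aoife starts before Rohan ends → Rohan and Aoife overlap.
Dmitri starts after Rohan ends.
Dmitri starts after Aoife ends.
Overlapping pairs: Aoife & Mateo, Aoife & Rohan, Kenji & Omar, Mateo & Rohan — 4 in total.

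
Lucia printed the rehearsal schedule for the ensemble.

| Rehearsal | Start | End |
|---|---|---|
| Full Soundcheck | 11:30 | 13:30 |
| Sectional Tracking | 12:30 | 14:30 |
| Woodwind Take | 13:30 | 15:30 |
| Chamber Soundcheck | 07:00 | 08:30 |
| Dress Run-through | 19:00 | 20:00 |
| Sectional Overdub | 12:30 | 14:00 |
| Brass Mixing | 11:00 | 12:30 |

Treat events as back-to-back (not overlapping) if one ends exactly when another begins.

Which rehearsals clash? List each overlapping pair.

Sorted by start: Chamber Soundcheck, Brass Mixing, Full Soundcheck, Sectional Tracking, Sectional Overdub, Woodwind Take, Dress Run-through.
Brass Mixing starts after Chamber Soundcheck ends, so Chamber Soundcheck has no further overlaps.
Full Soundcheck starts before Brass Mixing ends → Brass Mixing and Full Soundcheck overlap.
Sectional Tracking starts exactly when Brass Mixing ends (back-to-back, no overlap), so Brass Mixing has no further overlaps.
Sectional Tracking starts before Full Soundcheck ends → Full Soundcheck and Sectional Tracking overlap.
Sectional Overdub starts before Full Soundcheck ends → Full Soundcheck and Sectional Overdub overlap.
Woodwind Take starts exactly when Full Soundcheck ends (back-to-back, no overlap), so Full Soundcheck has no further overlaps.
Sectional Overdub starts before Sectional Tracking ends → Sectional Tracking and Sectional Overdub overlap.
Woodwind Take starts before Sectional Tracking ends → Sectional Tracking and Woodwind Take overlap.
Dress Run-through starts after Sectional Tracking ends.
Woodwind Take starts before Sectional Overdub ends → Sectional Overdub and Woodwind Take overlap.
Dress Run-through starts after Sectional Overdub ends.
Dress Run-through starts after Woodwind Take ends.

Brass Mixing & Full Soundcheck, Full Soundcheck & Sectional Overdub, Full Soundcheck & Sectional Tracking, Sectional Overdub & Sectional Tracking, Sectional Overdub & Woodwind Take, Sectional Tracking & Woodwind Take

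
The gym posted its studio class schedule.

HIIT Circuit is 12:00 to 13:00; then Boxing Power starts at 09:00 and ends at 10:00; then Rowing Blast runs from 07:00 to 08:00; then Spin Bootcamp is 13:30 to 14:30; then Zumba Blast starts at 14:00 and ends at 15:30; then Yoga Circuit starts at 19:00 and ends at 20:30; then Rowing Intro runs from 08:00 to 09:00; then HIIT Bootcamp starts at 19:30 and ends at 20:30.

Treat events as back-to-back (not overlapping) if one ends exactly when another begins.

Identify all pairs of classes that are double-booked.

HIIT Bootcamp & Yoga Circuit, Spin Bootcamp & Zumba Blast

Sorted by start: Rowing Blast, Rowing Intro, Boxing Power, HIIT Circuit, Spin Bootcamp, Zumba Blast, Yoga Circuit, HIIT Bootcamp.
Rowing Intro starts exactly when Rowing Blast ends (back-to-back, no overlap) — done with Rowing Blast.
Boxing Power starts exactly when Rowing Intro ends (back-to-back, no overlap) — done with Rowing Intro.
HIIT Circuit starts after Boxing Power ends — done with Boxing Power.
Spin Bootcamp starts after HIIT Circuit ends — done with HIIT Circuit.
Zumba Blast starts before Spin Bootcamp ends → Spin Bootcamp and Zumba Blast overlap.
Yoga Circuit starts after Spin Bootcamp ends — done with Spin Bootcamp.
Yoga Circuit starts after Zumba Blast ends — done with Zumba Blast.
HIIT Bootcamp starts before Yoga Circuit ends → Yoga Circuit and HIIT Bootcamp overlap.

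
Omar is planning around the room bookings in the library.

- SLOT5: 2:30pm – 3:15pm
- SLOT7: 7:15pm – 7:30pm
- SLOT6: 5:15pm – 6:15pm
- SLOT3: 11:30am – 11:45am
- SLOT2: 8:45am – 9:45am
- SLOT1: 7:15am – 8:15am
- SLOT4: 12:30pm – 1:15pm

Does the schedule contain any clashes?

Check each pair: they overlap iff neither finishes before the other starts.
Sorted by start: SLOT1, SLOT2, SLOT3, SLOT4, SLOT5, SLOT6, SLOT7.
SLOT2 starts after SLOT1 ends, so SLOT1 has no further overlaps.
SLOT3 starts after SLOT2 ends, so SLOT2 has no further overlaps.
SLOT4 starts after SLOT3 ends, so SLOT3 has no further overlaps.
SLOT5 starts after SLOT4 ends, so SLOT4 has no further overlaps.
SLOT6 starts after SLOT5 ends, so SLOT5 has no further overlaps.
SLOT7 starts after SLOT6 ends.
Every pair is clear; the schedule has no overlaps.

No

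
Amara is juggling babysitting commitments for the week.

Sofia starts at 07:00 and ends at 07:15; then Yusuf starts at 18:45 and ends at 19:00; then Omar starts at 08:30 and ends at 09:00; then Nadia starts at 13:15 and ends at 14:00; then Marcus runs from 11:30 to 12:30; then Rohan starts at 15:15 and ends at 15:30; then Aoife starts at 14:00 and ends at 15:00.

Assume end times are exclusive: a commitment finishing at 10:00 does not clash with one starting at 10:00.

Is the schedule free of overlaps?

Sorted by start: Sofia, Omar, Marcus, Nadia, Aoife, Rohan, Yusuf.
Omar starts after Sofia ends, so Sofia has no further overlaps.
Marcus starts after Omar ends, so Omar has no further overlaps.
Nadia starts after Marcus ends, so Marcus has no further overlaps.
Aoife starts exactly when Nadia ends (back-to-back, no overlap), so Nadia has no further overlaps.
Rohan starts after Aoife ends, so Aoife has no further overlaps.
Yusuf starts after Rohan ends.
Every pair is clear; the schedule has no overlaps.

Yes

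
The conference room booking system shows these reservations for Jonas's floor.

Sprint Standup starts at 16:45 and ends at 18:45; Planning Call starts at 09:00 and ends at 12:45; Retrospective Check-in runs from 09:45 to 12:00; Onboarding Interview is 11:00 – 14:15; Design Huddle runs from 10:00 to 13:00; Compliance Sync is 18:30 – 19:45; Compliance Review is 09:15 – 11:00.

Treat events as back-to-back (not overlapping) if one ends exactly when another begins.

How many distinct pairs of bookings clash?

Sorted by start: Planning Call, Compliance Review, Retrospective Check-in, Design Huddle, Onboarding Interview, Sprint Standup, Compliance Sync.
Compliance Review starts before Planning Call ends → Planning Call and Compliance Review overlap.
Retrospective Check-in starts before Planning Call ends → Planning Call and Retrospective Check-in overlap.
Design Huddle starts before Planning Call ends → Planning Call and Design Huddle overlap.
Onboarding Interview starts before Planning Call ends → Planning Call and Onboarding Interview overlap.
Sprint Standup starts after Planning Call ends; Planning Call is clear from here.
Retrospective Check-in starts before Compliance Review ends → Compliance Review and Retrospective Check-in overlap.
Design Huddle starts before Compliance Review ends → Compliance Review and Design Huddle overlap.
Onboarding Interview starts exactly when Compliance Review ends (back-to-back, no overlap); Compliance Review is clear from here.
Design Huddle starts before Retrospective Check-in ends → Retrospective Check-in and Design Huddle overlap.
Onboarding Interview starts before Retrospective Check-in ends → Retrospective Check-in and Onboarding Interview overlap.
Sprint Standup starts after Retrospective Check-in ends; Retrospective Check-in is clear from here.
Onboarding Interview starts before Design Huddle ends → Design Huddle and Onboarding Interview overlap.
Sprint Standup starts after Design Huddle ends; Design Huddle is clear from here.
Sprint Standup starts after Onboarding Interview ends; Onboarding Interview is clear from here.
Compliance Sync starts before Sprint Standup ends → Sprint Standup and Compliance Sync overlap.
Overlapping pairs: Compliance Review & Design Huddle, Compliance Review & Planning Call, Compliance Review & Retrospective Check-in, Compliance Sync & Sprint Standup, Design Huddle & Onboarding Interview, Design Huddle & Planning Call, Design Huddle & Retrospective Check-in, Onboarding Interview & Planning Call, Onboarding Interview & Retrospective Check-in, Planning Call & Retrospective Check-in — 10 in total.

10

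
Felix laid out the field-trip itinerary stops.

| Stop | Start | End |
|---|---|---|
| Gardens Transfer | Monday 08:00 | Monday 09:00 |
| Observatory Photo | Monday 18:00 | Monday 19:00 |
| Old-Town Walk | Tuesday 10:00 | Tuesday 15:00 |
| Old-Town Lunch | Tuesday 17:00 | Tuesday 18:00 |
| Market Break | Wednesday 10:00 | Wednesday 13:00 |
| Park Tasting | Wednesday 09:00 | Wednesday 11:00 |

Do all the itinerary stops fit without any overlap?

No

Sorted by start: Gardens Transfer, Observatory Photo, Old-Town Walk, Old-Town Lunch, Park Tasting, Market Break.
Observatory Photo starts after Gardens Transfer ends, so Gardens Transfer has no further overlaps.
Old-Town Walk starts after Observatory Photo ends, so Observatory Photo has no further overlaps.
Old-Town Lunch starts after Old-Town Walk ends, so Old-Town Walk has no further overlaps.
Park Tasting starts after Old-Town Lunch ends, so Old-Town Lunch has no further overlaps.
Market Break starts before Park Tasting ends → Park Tasting and Market Break overlap.
That's a conflict, so the schedule is not conflict-free.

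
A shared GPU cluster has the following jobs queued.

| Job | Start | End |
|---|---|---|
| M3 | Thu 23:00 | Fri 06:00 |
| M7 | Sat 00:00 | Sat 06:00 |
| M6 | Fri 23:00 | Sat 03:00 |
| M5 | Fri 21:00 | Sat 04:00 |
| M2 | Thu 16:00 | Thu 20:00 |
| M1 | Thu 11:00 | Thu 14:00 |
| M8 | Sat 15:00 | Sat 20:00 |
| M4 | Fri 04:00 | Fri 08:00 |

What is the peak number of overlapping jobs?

3

Sweep the timeline, counting +1 at each start and −1 at each end (ends before starts at a tie):
Thu 11:00 start M1 → 1
Thu 14:00 end M1 → 0
Thu 16:00 start M2 → 1
Thu 20:00 end M2 → 0
Thu 23:00 start M3 → 1
Fri 04:00 start M4 → 2
Fri 06:00 end M3 → 1
Fri 08:00 end M4 → 0
Fri 21:00 start M5 → 1
Fri 23:00 start M6 → 2
Sat 00:00 start M7 → 3
Sat 03:00 end M6 → 2
Sat 04:00 end M5 → 1
Sat 06:00 end M7 → 0
Sat 15:00 start M8 → 1
Sat 20:00 end M8 → 0
Peak is 3, at Sat 00:00 (M5, M6, M7).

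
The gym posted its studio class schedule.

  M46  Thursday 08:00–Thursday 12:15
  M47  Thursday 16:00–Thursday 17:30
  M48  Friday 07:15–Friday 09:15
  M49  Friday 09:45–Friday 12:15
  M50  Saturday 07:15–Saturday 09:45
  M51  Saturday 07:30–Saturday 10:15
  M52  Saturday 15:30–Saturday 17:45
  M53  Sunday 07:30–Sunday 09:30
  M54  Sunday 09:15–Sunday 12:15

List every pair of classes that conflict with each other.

Sorted by start: M46, M47, M48, M49, M50, M51, M52, M53, M54.
M47 starts after M46 ends, so M46 has no further overlaps.
M48 starts after M47 ends, so M47 has no further overlaps.
M49 starts after M48 ends, so M48 has no further overlaps.
M50 starts after M49 ends, so M49 has no further overlaps.
M51 starts before M50 ends → M50 and M51 overlap.
M52 starts after M50 ends, so M50 has no further overlaps.
M52 starts after M51 ends, so M51 has no further overlaps.
M53 starts after M52 ends, so M52 has no further overlaps.
M54 starts before M53 ends → M53 and M54 overlap.

M50 & M51, M53 & M54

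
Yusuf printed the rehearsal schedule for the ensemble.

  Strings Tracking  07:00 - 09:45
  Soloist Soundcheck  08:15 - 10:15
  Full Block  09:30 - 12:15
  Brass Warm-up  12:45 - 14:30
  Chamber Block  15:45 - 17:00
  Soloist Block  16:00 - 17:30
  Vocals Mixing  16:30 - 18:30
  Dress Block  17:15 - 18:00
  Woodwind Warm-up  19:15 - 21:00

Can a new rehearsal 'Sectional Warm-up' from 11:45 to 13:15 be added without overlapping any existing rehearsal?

No — it overlaps Brass Warm-up, Full Block

Strings Tracking: ends 09:45 at or before Sectional Warm-up starts 11:45 → clear.
Soloist Soundcheck: ends 10:15 at or before Sectional Warm-up starts 11:45 → clear.
Full Block: starts 09:30 before Sectional Warm-up ends 13:15, and ends 12:15 after Sectional Warm-up starts 11:45 → overlap.
Brass Warm-up: starts 12:45 before Sectional Warm-up ends 13:15, and ends 14:30 after Sectional Warm-up starts 11:45 → overlap.
Chamber Block: starts 15:45 at or after Sectional Warm-up ends 13:15 → clear.
Soloist Block: starts 16:00 at or after Sectional Warm-up ends 13:15 → clear.
Vocals Mixing: starts 16:30 at or after Sectional Warm-up ends 13:15 → clear.
Dress Block: starts 17:15 at or after Sectional Warm-up ends 13:15 → clear.
Woodwind Warm-up: starts 19:15 at or after Sectional Warm-up ends 13:15 → clear.
Sectional Warm-up overlaps Full Block, Brass Warm-up.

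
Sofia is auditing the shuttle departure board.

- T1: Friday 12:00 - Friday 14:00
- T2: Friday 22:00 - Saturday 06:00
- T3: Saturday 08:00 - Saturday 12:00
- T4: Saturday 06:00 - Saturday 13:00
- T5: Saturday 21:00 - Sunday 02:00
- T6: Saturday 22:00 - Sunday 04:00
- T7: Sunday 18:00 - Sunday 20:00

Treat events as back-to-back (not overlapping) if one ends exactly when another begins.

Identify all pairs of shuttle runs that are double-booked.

T3 & T4, T5 & T6

Sorted by start: T1, T2, T4, T3, T5, T6, T7.
T2 starts after T1 ends, so T1 has no further overlaps.
T4 starts exactly when T2 ends (back-to-back, no overlap), so T2 has no further overlaps.
T3 starts before T4 ends → T4 and T3 overlap.
T5 starts after T4 ends, so T4 has no further overlaps.
T5 starts after T3 ends, so T3 has no further overlaps.
T6 starts before T5 ends → T5 and T6 overlap.
T7 starts after T5 ends.
T7 starts after T6 ends.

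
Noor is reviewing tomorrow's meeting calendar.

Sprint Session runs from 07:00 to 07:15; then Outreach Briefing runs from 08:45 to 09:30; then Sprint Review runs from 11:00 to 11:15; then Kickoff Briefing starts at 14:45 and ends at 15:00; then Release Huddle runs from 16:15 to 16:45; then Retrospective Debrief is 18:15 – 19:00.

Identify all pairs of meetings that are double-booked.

no overlapping pairs

Sorted by start: Sprint Session, Outreach Briefing, Sprint Review, Kickoff Briefing, Release Huddle, Retrospective Debrief.
Outreach Briefing starts after Sprint Session ends — done with Sprint Session.
Sprint Review starts after Outreach Briefing ends — done with Outreach Briefing.
Kickoff Briefing starts after Sprint Review ends — done with Sprint Review.
Release Huddle starts after Kickoff Briefing ends — done with Kickoff Briefing.
Retrospective Debrief starts after Release Huddle ends.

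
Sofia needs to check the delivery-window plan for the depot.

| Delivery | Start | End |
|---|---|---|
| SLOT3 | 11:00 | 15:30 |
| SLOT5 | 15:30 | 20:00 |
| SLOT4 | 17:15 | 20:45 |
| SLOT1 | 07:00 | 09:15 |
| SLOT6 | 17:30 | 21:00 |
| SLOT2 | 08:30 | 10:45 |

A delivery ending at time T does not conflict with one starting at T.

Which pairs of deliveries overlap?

Sorted by start: SLOT1, SLOT2, SLOT3, SLOT5, SLOT4, SLOT6.
SLOT2 starts before SLOT1 ends → SLOT1 and SLOT2 overlap.
SLOT3 starts after SLOT1 ends, so SLOT1 has no further overlaps.
SLOT3 starts after SLOT2 ends, so SLOT2 has no further overlaps.
SLOT5 starts exactly when SLOT3 ends (back-to-back, no overlap), so SLOT3 has no further overlaps.
SLOT4 starts before SLOT5 ends → SLOT5 and SLOT4 overlap.
SLOT6 starts before SLOT5 ends → SLOT5 and SLOT6 overlap.
SLOT6 starts before SLOT4 ends → SLOT4 and SLOT6 overlap.

SLOT1 & SLOT2, SLOT4 & SLOT5, SLOT4 & SLOT6, SLOT5 & SLOT6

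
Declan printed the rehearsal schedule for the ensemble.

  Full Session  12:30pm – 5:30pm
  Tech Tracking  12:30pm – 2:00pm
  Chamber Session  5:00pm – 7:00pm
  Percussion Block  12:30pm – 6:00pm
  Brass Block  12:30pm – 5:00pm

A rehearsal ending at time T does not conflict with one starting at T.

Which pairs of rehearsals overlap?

Sorted by start: Full Session, Tech Tracking, Percussion Block, Brass Block, Chamber Session.
Tech Tracking starts before Full Session ends → Full Session and Tech Tracking overlap.
Percussion Block starts before Full Session ends → Full Session and Percussion Block overlap.
Brass Block starts before Full Session ends → Full Session and Brass Block overlap.
Chamber Session starts before Full Session ends → Full Session and Chamber Session overlap.
Percussion Block starts before Tech Tracking ends → Tech Tracking and Percussion Block overlap.
Brass Block starts before Tech Tracking ends → Tech Tracking and Brass Block overlap.
Chamber Session starts after Tech Tracking ends.
Brass Block starts before Percussion Block ends → Percussion Block and Brass Block overlap.
Chamber Session starts before Percussion Block ends → Percussion Block and Chamber Session overlap.
Chamber Session starts exactly when Brass Block ends (back-to-back, no overlap).

Brass Block & Full Session, Brass Block & Percussion Block, Brass Block & Tech Tracking, Chamber Session & Full Session, Chamber Session & Percussion Block, Full Session & Percussion Block, Full Session & Tech Tracking, Percussion Block & Tech Tracking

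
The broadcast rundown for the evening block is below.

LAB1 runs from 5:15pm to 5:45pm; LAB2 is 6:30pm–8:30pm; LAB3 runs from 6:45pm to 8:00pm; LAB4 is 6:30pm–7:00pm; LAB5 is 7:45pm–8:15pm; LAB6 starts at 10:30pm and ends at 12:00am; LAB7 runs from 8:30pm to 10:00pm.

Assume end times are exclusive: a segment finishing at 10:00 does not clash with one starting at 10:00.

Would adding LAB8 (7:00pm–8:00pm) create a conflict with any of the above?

Yes — it overlaps LAB2, LAB3, LAB5

LAB1: ends 5:45pm at or before LAB8 starts 7:00pm → clear.
LAB2: starts 6:30pm before LAB8 ends 8:00pm, and ends 8:30pm after LAB8 starts 7:00pm → overlap.
LAB4: ends 7:00pm at or before LAB8 starts 7:00pm → clear.
LAB3: starts 6:45pm before LAB8 ends 8:00pm, and ends 8:00pm after LAB8 starts 7:00pm → overlap.
LAB5: starts 7:45pm before LAB8 ends 8:00pm, and ends 8:15pm after LAB8 starts 7:00pm → overlap.
LAB7: starts 8:30pm at or after LAB8 ends 8:00pm → clear.
LAB6: starts 10:30pm at or after LAB8 ends 8:00pm → clear.
LAB8 overlaps LAB2, LAB3, LAB5.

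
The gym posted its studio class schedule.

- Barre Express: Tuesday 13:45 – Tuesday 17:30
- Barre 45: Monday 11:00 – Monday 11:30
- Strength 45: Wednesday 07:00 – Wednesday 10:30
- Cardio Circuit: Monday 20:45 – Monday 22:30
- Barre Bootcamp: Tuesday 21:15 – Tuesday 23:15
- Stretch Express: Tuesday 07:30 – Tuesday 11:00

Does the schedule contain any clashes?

Sorted by start: Barre 45, Cardio Circuit, Stretch Express, Barre Express, Barre Bootcamp, Strength 45.
Cardio Circuit starts after Barre 45 ends — done with Barre 45.
Stretch Express starts after Cardio Circuit ends — done with Cardio Circuit.
Barre Express starts after Stretch Express ends — done with Stretch Express.
Barre Bootcamp starts after Barre Express ends — done with Barre Express.
Strength 45 starts after Barre Bootcamp ends.
Every pair is clear; the schedule has no overlaps.

No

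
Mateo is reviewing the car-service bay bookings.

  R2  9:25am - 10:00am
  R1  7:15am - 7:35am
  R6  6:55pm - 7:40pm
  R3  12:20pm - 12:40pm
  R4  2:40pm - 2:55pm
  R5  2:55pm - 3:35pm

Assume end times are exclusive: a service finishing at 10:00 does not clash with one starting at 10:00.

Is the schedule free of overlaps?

Yes

Sorted by start: R1, R2, R3, R4, R5, R6.
R2 starts after R1 ends; R1 is clear from here.
R3 starts after R2 ends; R2 is clear from here.
R4 starts after R3 ends; R3 is clear from here.
R5 starts exactly when R4 ends (back-to-back, no overlap); R4 is clear from here.
R6 starts after R5 ends.
Every pair is clear; the schedule has no overlaps.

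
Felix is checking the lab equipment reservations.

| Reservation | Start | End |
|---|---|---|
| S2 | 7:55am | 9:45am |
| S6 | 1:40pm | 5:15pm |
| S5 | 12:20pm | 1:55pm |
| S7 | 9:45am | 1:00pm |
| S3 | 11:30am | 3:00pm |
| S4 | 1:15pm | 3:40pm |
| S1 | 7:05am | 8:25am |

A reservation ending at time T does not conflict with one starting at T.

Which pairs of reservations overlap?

Check each pair: they overlap iff neither finishes before the other starts.
Sorted by start: S1, S2, S7, S3, S5, S4, S6.
S2 starts before S1 ends → S1 and S2 overlap.
S7 starts after S1 ends, so S1 has no further overlaps.
S7 starts exactly when S2 ends (back-to-back, no overlap), so S2 has no further overlaps.
S3 starts before S7 ends → S7 and S3 overlap.
S5 starts before S7 ends → S7 and S5 overlap.
S4 starts after S7 ends, so S7 has no further overlaps.
S5 starts before S3 ends → S3 and S5 overlap.
S4 starts before S3 ends → S3 and S4 overlap.
S6 starts before S3 ends → S3 and S6 overlap.
S4 starts before S5 ends → S5 and S4 overlap.
S6 starts before S5 ends → S5 and S6 overlap.
S6 starts before S4 ends → S4 and S6 overlap.

S1 & S2, S3 & S4, S3 & S5, S3 & S6, S3 & S7, S4 & S5, S4 & S6, S5 & S6, S5 & S7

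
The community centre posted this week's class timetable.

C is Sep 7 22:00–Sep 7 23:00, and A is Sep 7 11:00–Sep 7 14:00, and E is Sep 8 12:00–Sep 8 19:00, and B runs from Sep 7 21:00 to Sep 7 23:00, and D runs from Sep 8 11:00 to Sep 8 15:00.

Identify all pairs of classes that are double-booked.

Check each pair: they overlap iff neither finishes before the other starts.
Sorted by start: A, B, C, D, E.
B starts after A ends — done with A.
C starts before B ends → B and C overlap.
D starts after B ends — done with B.
D starts after C ends — done with C.
E starts before D ends → D and E overlap.

B & C, D & E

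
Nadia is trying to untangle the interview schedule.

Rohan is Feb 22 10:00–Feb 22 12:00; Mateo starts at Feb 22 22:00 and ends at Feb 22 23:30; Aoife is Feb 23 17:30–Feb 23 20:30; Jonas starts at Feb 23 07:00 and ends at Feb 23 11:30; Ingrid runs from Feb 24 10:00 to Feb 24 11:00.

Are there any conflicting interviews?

No

Two intervals overlap when each starts before the other ends.
Sorted by start: Rohan, Mateo, Jonas, Aoife, Ingrid.
Mateo starts after Rohan ends, so Rohan has no further overlaps.
Jonas starts after Mateo ends, so Mateo has no further overlaps.
Aoife starts after Jonas ends, so Jonas has no further overlaps.
Ingrid starts after Aoife ends.
Every pair is clear; the schedule has no overlaps.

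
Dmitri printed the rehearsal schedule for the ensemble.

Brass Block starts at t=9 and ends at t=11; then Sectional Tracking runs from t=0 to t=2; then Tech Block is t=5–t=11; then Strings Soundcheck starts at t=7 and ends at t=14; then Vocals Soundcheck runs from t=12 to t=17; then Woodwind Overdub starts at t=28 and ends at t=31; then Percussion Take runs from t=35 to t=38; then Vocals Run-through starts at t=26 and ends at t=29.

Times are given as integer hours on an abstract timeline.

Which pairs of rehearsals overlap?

Brass Block & Strings Soundcheck, Brass Block & Tech Block, Strings Soundcheck & Tech Block, Strings Soundcheck & Vocals Soundcheck, Vocals Run-through & Woodwind Overdub

Sorted by start: Sectional Tracking, Tech Block, Strings Soundcheck, Brass Block, Vocals Soundcheck, Vocals Run-through, Woodwind Overdub, Percussion Take.
Tech Block starts after Sectional Tracking ends; Sectional Tracking is clear from here.
Strings Soundcheck starts before Tech Block ends → Tech Block and Strings Soundcheck overlap.
Brass Block starts before Tech Block ends → Tech Block and Brass Block overlap.
Vocals Soundcheck starts after Tech Block ends; Tech Block is clear from here.
Brass Block starts before Strings Soundcheck ends → Strings Soundcheck and Brass Block overlap.
Vocals Soundcheck starts before Strings Soundcheck ends → Strings Soundcheck and Vocals Soundcheck overlap.
Vocals Run-through starts after Strings Soundcheck ends; Strings Soundcheck is clear from here.
Vocals Soundcheck starts after Brass Block ends; Brass Block is clear from here.
Vocals Run-through starts after Vocals Soundcheck ends; Vocals Soundcheck is clear from here.
Woodwind Overdub starts before Vocals Run-through ends → Vocals Run-through and Woodwind Overdub overlap.
Percussion Take starts after Vocals Run-through ends.
Percussion Take starts after Woodwind Overdub ends.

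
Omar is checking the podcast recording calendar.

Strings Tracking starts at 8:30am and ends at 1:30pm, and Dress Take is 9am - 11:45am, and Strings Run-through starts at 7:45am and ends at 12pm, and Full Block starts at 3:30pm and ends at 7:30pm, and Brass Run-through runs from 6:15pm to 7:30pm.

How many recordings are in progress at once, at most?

3

Sweep the timeline, counting +1 at each start and −1 at each end (ends before starts at a tie):
7:45am start Strings Run-through → 1
8:30am start Strings Tracking → 2
9am start Dress Take → 3
11:45am end Dress Take → 2
12pm end Strings Run-through → 1
1:30pm end Strings Tracking → 0
3:30pm start Full Block → 1
6:15pm start Brass Run-through → 2
7:30pm end Brass Run-through → 1
7:30pm end Full Block → 0
Peak is 3, at 9am (Dress Take, Strings Run-through, Strings Tracking).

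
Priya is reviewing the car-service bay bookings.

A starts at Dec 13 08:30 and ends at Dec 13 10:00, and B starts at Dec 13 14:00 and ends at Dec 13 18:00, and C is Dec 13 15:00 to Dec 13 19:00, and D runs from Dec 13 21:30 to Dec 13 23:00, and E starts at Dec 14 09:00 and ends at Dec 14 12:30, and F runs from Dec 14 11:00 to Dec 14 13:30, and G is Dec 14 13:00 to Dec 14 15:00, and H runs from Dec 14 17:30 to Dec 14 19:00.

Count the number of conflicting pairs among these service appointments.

Two intervals overlap when each starts before the other ends.
Sorted by start: A, B, C, D, E, F, G, H.
B starts after A ends, so A has no further overlaps.
C starts before B ends → B and C overlap.
D starts after B ends, so B has no further overlaps.
D starts after C ends, so C has no further overlaps.
E starts after D ends, so D has no further overlaps.
F starts before E ends → E and F overlap.
G starts after E ends, so E has no further overlaps.
G starts before F ends → F and G overlap.
H starts after F ends.
H starts after G ends.
Overlapping pairs: B & C, E & F, F & G — 3 in total.

3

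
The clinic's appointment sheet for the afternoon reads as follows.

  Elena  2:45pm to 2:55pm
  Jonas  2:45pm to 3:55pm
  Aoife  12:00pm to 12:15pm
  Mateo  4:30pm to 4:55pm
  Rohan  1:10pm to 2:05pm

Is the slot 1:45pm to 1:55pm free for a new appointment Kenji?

Aoife: ends 12:15pm at or before Kenji starts 1:45pm → clear.
Rohan: starts 1:10pm before Kenji ends 1:55pm, and ends 2:05pm after Kenji starts 1:45pm → overlap.
Elena: starts 2:45pm at or after Kenji ends 1:55pm → clear.
Jonas: starts 2:45pm at or after Kenji ends 1:55pm → clear.
Mateo: starts 4:30pm at or after Kenji ends 1:55pm → clear.
Kenji overlaps Rohan.

No — it overlaps Rohan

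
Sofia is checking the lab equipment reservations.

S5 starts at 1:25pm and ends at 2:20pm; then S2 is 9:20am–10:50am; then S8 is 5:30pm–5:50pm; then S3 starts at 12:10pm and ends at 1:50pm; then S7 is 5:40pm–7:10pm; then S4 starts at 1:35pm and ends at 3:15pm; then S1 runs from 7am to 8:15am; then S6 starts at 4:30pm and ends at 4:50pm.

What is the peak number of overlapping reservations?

3

Sort all start/end points and keep a running count:
7am start S1 → 1
8:15am end S1 → 0
9:20am start S2 → 1
10:50am end S2 → 0
12:10pm start S3 → 1
1:25pm start S5 → 2
1:35pm start S4 → 3
1:50pm end S3 → 2
2:20pm end S5 → 1
3:15pm end S4 → 0
4:30pm start S6 → 1
4:50pm end S6 → 0
5:30pm start S8 → 1
5:40pm start S7 → 2
5:50pm end S8 → 1
7:10pm end S7 → 0
Peak is 3, at 1:35pm (S3, S4, S5).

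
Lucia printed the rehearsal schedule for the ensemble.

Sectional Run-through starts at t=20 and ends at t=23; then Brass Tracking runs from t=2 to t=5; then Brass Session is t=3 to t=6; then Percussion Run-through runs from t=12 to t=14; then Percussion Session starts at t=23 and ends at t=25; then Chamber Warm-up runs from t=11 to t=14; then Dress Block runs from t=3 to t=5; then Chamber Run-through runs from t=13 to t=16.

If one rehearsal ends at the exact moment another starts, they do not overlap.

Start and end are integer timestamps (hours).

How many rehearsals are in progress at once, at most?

Sort all start/end points and keep a running count:
t=2 start Brass Tracking → 1
t=3 start Brass Session → 2
t=3 start Dress Block → 3
t=5 end Brass Tracking → 2
t=5 end Dress Block → 1
t=6 end Brass Session → 0
t=11 start Chamber Warm-up → 1
t=12 start Percussion Run-through → 2
t=13 start Chamber Run-through → 3
t=14 end Chamber Warm-up → 2
t=14 end Percussion Run-through → 1
t=16 end Chamber Run-through → 0
t=20 start Sectional Run-through → 1
t=23 end Sectional Run-through → 0
t=23 start Percussion Session → 1
t=25 end Percussion Session → 0
Peak is 3, at t=3 (Brass Session, Brass Tracking, Dress Block).

3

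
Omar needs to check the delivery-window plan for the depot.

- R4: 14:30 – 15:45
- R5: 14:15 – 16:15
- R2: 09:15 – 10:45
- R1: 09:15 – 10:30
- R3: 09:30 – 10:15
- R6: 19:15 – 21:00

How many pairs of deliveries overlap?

4

Two intervals overlap when each starts before the other ends.
Sorted by start: R1, R2, R3, R5, R4, R6.
R2 starts before R1 ends → R1 and R2 overlap.
R3 starts before R1 ends → R1 and R3 overlap.
R5 starts after R1 ends, so R1 has no further overlaps.
R3 starts before R2 ends → R2 and R3 overlap.
R5 starts after R2 ends, so R2 has no further overlaps.
R5 starts after R3 ends, so R3 has no further overlaps.
R4 starts before R5 ends → R5 and R4 overlap.
R6 starts after R5 ends.
R6 starts after R4 ends.
Overlapping pairs: R1 & R2, R1 & R3, R2 & R3, R4 & R5 — 4 in total.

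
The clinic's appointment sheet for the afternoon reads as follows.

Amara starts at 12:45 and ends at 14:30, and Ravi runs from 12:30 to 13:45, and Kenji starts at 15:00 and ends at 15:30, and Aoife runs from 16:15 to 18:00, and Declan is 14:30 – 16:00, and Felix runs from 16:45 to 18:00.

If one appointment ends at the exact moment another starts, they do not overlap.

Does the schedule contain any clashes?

Yes

Sorted by start: Ravi, Amara, Declan, Kenji, Aoife, Felix.
Amara starts before Ravi ends → Ravi and Amara overlap.
That's a conflict, so the schedule is not conflict-free.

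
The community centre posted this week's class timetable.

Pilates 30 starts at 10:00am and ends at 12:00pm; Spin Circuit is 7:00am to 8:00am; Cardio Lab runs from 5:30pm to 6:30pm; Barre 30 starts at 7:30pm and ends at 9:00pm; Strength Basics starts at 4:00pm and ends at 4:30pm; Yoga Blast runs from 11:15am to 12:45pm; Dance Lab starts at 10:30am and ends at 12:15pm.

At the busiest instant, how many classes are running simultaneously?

3

Sweep the timeline, counting +1 at each start and −1 at each end (ends before starts at a tie):
7:00am start Spin Circuit → 1
8:00am end Spin Circuit → 0
10:00am start Pilates 30 → 1
10:30am start Dance Lab → 2
11:15am start Yoga Blast → 3
12:00pm end Pilates 30 → 2
12:15pm end Dance Lab → 1
12:45pm end Yoga Blast → 0
4:00pm start Strength Basics → 1
4:30pm end Strength Basics → 0
5:30pm start Cardio Lab → 1
6:30pm end Cardio Lab → 0
7:30pm start Barre 30 → 1
9:00pm end Barre 30 → 0
Peak is 3, at 11:15am (Dance Lab, Pilates 30, Yoga Blast).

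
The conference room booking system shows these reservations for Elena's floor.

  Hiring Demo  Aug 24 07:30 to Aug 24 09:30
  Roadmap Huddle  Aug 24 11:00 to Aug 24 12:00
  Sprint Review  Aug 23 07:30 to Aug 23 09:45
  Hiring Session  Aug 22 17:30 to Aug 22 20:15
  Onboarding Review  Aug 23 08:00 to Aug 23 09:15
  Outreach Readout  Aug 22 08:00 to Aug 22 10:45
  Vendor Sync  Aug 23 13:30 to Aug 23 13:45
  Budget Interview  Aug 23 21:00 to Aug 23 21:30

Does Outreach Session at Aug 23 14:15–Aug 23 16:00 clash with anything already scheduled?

Outreach Readout: ends Aug 22 10:45 at or before Outreach Session starts Aug 23 14:15 → clear.
Hiring Session: ends Aug 22 20:15 at or before Outreach Session starts Aug 23 14:15 → clear.
Sprint Review: ends Aug 23 09:45 at or before Outreach Session starts Aug 23 14:15 → clear.
Onboarding Review: ends Aug 23 09:15 at or before Outreach Session starts Aug 23 14:15 → clear.
Vendor Sync: ends Aug 23 13:45 at or before Outreach Session starts Aug 23 14:15 → clear.
Budget Interview: starts Aug 23 21:00 at or after Outreach Session ends Aug 23 16:00 → clear.
Hiring Demo: starts Aug 24 07:30 at or after Outreach Session ends Aug 23 16:00 → clear.
Roadmap Huddle: starts Aug 24 11:00 at or after Outreach Session ends Aug 23 16:00 → clear.

No — it doesn't clash with anything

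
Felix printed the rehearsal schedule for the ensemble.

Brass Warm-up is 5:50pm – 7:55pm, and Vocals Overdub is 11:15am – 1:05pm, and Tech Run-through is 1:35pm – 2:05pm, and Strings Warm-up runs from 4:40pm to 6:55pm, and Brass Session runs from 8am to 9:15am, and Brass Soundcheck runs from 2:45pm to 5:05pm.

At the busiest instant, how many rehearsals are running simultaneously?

Walk through starts and ends in time order (an end at T is processed before a start at T):
8am start Brass Session → 1
9:15am end Brass Session → 0
11:15am start Vocals Overdub → 1
1:05pm end Vocals Overdub → 0
1:35pm start Tech Run-through → 1
2:05pm end Tech Run-through → 0
2:45pm start Brass Soundcheck → 1
4:40pm start Strings Warm-up → 2
5:05pm end Brass Soundcheck → 1
5:50pm start Brass Warm-up → 2
6:55pm end Strings Warm-up → 1
7:55pm end Brass Warm-up → 0
Peak is 2, at 4:40pm (Brass Soundcheck, Strings Warm-up).

2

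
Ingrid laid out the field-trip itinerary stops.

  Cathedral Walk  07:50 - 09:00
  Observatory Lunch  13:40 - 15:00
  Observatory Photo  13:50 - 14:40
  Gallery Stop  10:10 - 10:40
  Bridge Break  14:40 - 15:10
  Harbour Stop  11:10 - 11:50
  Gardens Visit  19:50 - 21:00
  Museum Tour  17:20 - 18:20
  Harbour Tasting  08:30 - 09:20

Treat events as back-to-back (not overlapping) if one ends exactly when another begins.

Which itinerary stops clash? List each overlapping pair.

Sorted by start: Cathedral Walk, Harbour Tasting, Gallery Stop, Harbour Stop, Observatory Lunch, Observatory Photo, Bridge Break, Museum Tour, Gardens Visit.
Harbour Tasting starts before Cathedral Walk ends → Cathedral Walk and Harbour Tasting overlap.
Gallery Stop starts after Cathedral Walk ends, so Cathedral Walk has no further overlaps.
Gallery Stop starts after Harbour Tasting ends, so Harbour Tasting has no further overlaps.
Harbour Stop starts after Gallery Stop ends, so Gallery Stop has no further overlaps.
Observatory Lunch starts after Harbour Stop ends, so Harbour Stop has no further overlaps.
Observatory Photo starts before Observatory Lunch ends → Observatory Lunch and Observatory Photo overlap.
Bridge Break starts before Observatory Lunch ends → Observatory Lunch and Bridge Break overlap.
Museum Tour starts after Observatory Lunch ends, so Observatory Lunch has no further overlaps.
Bridge Break starts exactly when Observatory Photo ends (back-to-back, no overlap), so Observatory Photo has no further overlaps.
Museum Tour starts after Bridge Break ends, so Bridge Break has no further overlaps.
Gardens Visit starts after Museum Tour ends.

Bridge Break & Observatory Lunch, Cathedral Walk & Harbour Tasting, Observatory Lunch & Observatory Photo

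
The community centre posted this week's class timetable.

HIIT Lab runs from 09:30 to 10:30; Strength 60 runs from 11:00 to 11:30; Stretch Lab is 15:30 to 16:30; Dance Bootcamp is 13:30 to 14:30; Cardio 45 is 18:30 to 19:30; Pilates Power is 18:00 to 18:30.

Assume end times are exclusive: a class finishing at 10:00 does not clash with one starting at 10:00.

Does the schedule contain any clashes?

Sorted by start: HIIT Lab, Strength 60, Dance Bootcamp, Stretch Lab, Pilates Power, Cardio 45.
Strength 60 starts after HIIT Lab ends, so HIIT Lab has no further overlaps.
Dance Bootcamp starts after Strength 60 ends, so Strength 60 has no further overlaps.
Stretch Lab starts after Dance Bootcamp ends, so Dance Bootcamp has no further overlaps.
Pilates Power starts after Stretch Lab ends, so Stretch Lab has no further overlaps.
Cardio 45 starts exactly when Pilates Power ends (back-to-back, no overlap).
Every pair is clear; the schedule has no overlaps.

No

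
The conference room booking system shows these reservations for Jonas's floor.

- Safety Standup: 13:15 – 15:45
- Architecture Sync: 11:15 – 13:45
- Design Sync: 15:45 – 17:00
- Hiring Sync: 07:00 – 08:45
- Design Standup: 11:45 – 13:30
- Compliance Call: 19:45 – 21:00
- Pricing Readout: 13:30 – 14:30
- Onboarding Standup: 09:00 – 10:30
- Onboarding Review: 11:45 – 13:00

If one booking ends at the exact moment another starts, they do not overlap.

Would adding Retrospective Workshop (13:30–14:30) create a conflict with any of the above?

Hiring Sync: ends 08:45 at or before Retrospective Workshop starts 13:30 → clear.
Onboarding Standup: ends 10:30 at or before Retrospective Workshop starts 13:30 → clear.
Architecture Sync: starts 11:15 before Retrospective Workshop ends 14:30, and ends 13:45 after Retrospective Workshop starts 13:30 → overlap.
Onboarding Review: ends 13:00 at or before Retrospective Workshop starts 13:30 → clear.
Design Standup: ends 13:30 at or before Retrospective Workshop starts 13:30 → clear.
Safety Standup: starts 13:15 before Retrospective Workshop ends 14:30, and ends 15:45 after Retrospective Workshop starts 13:30 → overlap.
Pricing Readout: starts 13:30 before Retrospective Workshop ends 14:30, and ends 14:30 after Retrospective Workshop starts 13:30 → overlap.
Design Sync: starts 15:45 at or after Retrospective Workshop ends 14:30 → clear.
Compliance Call: starts 19:45 at or after Retrospective Workshop ends 14:30 → clear.
Retrospective Workshop overlaps Architecture Sync, Pricing Readout, Safety Standup.

Yes — it overlaps Architecture Sync, Pricing Readout, Safety Standup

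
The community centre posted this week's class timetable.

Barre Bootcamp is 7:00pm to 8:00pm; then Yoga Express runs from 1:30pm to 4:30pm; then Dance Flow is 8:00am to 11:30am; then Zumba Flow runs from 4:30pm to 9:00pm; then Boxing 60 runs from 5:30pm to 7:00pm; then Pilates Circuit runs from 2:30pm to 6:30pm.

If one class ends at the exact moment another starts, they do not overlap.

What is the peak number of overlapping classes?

3

Sort all start/end points and keep a running count:
8:00am start Dance Flow → 1
11:30am end Dance Flow → 0
1:30pm start Yoga Express → 1
2:30pm start Pilates Circuit → 2
4:30pm end Yoga Express → 1
4:30pm start Zumba Flow → 2
5:30pm start Boxing 60 → 3
6:30pm end Pilates Circuit → 2
7:00pm end Boxing 60 → 1
7:00pm start Barre Bootcamp → 2
8:00pm end Barre Bootcamp → 1
9:00pm end Zumba Flow → 0
Peak is 3, at 5:30pm (Boxing 60, Pilates Circuit, Zumba Flow).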